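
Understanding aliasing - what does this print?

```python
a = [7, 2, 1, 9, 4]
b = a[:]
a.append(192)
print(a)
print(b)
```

Key concept: slice [:] creates copy.
Step by step:
`a = [7, 2, 1, 9, 4]` → a = [7, 2, 1, 9, 4]
`b = a[:]` → b = [7, 2, 1, 9, 4]
`a.append(192)` → a = [7, 2, 1, 9, 4, 192]
`print(a)` → prints [7, 2, 1, 9, 4, 192]
`print(b)` → prints [7, 2, 1, 9, 4]

Answer:
[7, 2, 1, 9, 4, 192]
[7, 2, 1, 9, 4]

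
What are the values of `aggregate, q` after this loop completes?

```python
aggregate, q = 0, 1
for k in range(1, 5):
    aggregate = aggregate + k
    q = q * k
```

Sum and factorial of 1 to 4
`aggregate, q` takes the values: (0, 1) → (1, 1) → (3, 1) → (3, 2) → (6, 2) → (6, 6) → (10, 6) → (10, 24)

Answer: 10, 24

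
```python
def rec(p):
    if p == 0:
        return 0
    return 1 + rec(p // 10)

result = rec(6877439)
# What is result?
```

Count of digits of 6877439: 7

Answer: 7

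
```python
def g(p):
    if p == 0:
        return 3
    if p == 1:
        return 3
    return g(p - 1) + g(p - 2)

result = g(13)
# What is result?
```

Build up from base cases: g(0)=3, g(1)=3, g(2)=6, g(3)=9, g(4)=15, g(5)=24, g(6)=39, ..., g(13)=1131

Answer: 1131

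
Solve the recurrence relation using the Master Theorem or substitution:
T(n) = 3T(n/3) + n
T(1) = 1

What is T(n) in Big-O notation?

By Master Theorem: a=3, b=3, f(n)=n. Since log_3(3) = 1 and f(n) = Θ(n^1), Case 2 applies. T(n) = O(n log n).

Answer: O(n log n)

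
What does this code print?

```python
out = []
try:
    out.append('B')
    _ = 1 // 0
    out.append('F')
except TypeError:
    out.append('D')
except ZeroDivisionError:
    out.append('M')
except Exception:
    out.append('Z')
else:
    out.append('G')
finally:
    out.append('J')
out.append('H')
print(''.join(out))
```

Execution trace: 'B' (try body) → 'M' (except ZeroDivisionError) → 'J' (finally) → 'H' (after the try/except). Output: BMJH

Answer: BMJH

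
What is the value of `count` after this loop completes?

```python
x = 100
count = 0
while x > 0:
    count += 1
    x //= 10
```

Count digits by repeated division by 10
`count` takes the values: 0 → 1 → 2 → 3

Answer: 3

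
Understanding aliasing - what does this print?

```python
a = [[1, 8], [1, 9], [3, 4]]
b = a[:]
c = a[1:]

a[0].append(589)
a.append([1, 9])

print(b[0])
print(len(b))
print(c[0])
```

Key concept: slice with nested mutation.
Step by step:
`a = [[1, 8], [1, 9], [3, 4]]` → a = [[1, 8], [1, 9], [3, 4]]
`b = a[:]` → b = [[1, 8], [1, 9], [3, 4]]
`c = a[1:]` → c = [[1, 9], [3, 4]]
`a[0].append(589)` → a = [[1, 8, 589], [1, 9], [3, 4]]; b = [[1, 8, 589], [1, 9], [3, 4]]
`a.append([1, 9])` → a = [[1, 8, 589], [1, 9], [3, 4], [1, 9]]
`print(b[0])` → prints [1, 8, 589]
`print(len(b))` → prints 3
`print(c[0])` → prints [1, 9]

Answer:
[1, 8, 589]
3
[1, 9]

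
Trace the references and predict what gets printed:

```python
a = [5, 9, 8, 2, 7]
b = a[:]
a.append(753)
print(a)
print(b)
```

Key concept: slice [:] creates copy.
Step by step:
`a = [5, 9, 8, 2, 7]` → a = [5, 9, 8, 2, 7]
`b = a[:]` → b = [5, 9, 8, 2, 7]
`a.append(753)` → a = [5, 9, 8, 2, 7, 753]
`print(a)` → prints [5, 9, 8, 2, 7, 753]
`print(b)` → prints [5, 9, 8, 2, 7]

Answer:
[5, 9, 8, 2, 7, 753]
[5, 9, 8, 2, 7]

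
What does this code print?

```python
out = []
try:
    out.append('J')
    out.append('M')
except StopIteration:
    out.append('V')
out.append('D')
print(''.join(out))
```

Execution trace: 'J' (try body) → 'M' (try body, no exception) → 'D' (after the try/except). Output: JMD

Answer: JMD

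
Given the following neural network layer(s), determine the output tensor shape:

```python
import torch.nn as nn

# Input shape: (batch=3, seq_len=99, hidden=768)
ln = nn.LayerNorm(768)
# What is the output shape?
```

Input: (3, 99, 768) -> Output: (3, 99, 768)

Answer: (3, 99, 768)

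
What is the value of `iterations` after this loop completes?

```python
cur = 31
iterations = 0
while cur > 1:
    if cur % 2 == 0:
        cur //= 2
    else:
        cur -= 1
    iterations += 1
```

Steps to reduce 31 to 1
`iterations` takes the values: 0 → 1 → 2 → 3 → 4 → 5 → 6 → 7 → 8

Answer: 8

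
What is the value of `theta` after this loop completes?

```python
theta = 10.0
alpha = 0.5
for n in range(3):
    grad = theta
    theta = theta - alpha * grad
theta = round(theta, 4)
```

Gradient descent: w = 10.0 * (1 - 0.5)^3
`theta` takes the values: 10.0 → 5.0 → 2.5 → 1.25

Answer: 1.25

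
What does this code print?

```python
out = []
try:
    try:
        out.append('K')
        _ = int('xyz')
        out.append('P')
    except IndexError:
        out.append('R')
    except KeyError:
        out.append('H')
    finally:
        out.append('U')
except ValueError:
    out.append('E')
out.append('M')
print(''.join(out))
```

Execution trace: 'K' (try body) → 'U' (finally) → 'E' (outer except ValueError) → 'M' (after the try/except). Output: KUEM

Answer: KUEM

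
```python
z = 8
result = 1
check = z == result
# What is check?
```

Trace:
`z = 8` → z = 8
`result = 1` → result = 1
`check = z == result` → check = False
So check = False

Answer: False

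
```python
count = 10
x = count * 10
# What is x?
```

Trace:
`count = 10` → count = 10
`x = count * 10` → x = 100
So x = 100

Answer: 100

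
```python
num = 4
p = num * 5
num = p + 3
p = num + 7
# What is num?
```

Trace:
`num = 4` → num = 4
`p = num * 5` → p = 20
`num = p + 3` → num = 23
`p = num + 7` → p = 30
So num = 23

Answer: 23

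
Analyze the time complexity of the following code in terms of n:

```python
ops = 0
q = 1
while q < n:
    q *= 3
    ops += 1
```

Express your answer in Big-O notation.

Each loop level contributes: log n. Multiplying the contributions gives O(log n).

Answer: O(log n)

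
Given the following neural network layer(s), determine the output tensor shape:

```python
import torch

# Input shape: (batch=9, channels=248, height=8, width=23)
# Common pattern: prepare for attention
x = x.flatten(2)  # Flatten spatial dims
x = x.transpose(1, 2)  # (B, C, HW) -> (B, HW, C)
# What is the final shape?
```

Input: (9, 248, 8, 23) -> after flatten(2): (9, 248, 184) -> Output: (9, 184, 248)

Answer: (9, 184, 248)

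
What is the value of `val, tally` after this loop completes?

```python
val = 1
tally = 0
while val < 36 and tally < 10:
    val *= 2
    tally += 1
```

Double until >= 36 or 10 iterations
`val, tally` takes the values: (1, 0) → (2, 0) → (2, 1) → (4, 1) → (4, 2) → (8, 2) → (8, 3) → (16, 3) → (16, 4) → (32, 4) → (32, 5) → (64, 5) → (64, 6)

Answer: 64, 6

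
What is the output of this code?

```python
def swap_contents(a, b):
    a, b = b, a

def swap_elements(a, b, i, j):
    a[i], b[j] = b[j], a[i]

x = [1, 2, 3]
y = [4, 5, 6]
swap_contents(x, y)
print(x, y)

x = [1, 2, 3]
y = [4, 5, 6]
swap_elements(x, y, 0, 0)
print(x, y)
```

Key concept: parameter rebinding vs mutation.
Step by step:
`x = [1, 2, 3]` → x = [1, 2, 3]
`y = [4, 5, 6]` → y = [4, 5, 6]
`swap_contents(x, y)` → no visible change to tracked variables
`print(x, y)` → prints [1, 2, 3] [4, 5, 6]
`x = [1, 2, 3]` → x = [1, 2, 3]
`y = [4, 5, 6]` → y = [4, 5, 6]
`swap_elements(x, y, 0, 0)` → x = [4, 2, 3]; y = [1, 5, 6]
`print(x, y)` → prints [4, 2, 3] [1, 5, 6]

Answer:
[1, 2, 3] [4, 5, 6]
[4, 2, 3] [1, 5, 6]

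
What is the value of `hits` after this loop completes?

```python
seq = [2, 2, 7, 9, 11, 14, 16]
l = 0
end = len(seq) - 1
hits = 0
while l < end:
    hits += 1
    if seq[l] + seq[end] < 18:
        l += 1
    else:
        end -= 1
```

Steps to find pair summing to 18
`hits` takes the values: 0 → 1 → 2 → 3 → 4 → 5 → 6

Answer: 6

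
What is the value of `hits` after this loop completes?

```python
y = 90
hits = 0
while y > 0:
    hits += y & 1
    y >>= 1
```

Count set bits in 90 (binary: 0b1011010)
`hits` takes the values: 0 → 1 → 2 → 3 → 4

Answer: 4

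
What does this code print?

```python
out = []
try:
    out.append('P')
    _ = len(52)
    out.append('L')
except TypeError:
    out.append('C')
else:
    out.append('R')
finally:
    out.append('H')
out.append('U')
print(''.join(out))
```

Execution trace: 'P' (try body) → 'C' (except TypeError) → 'H' (finally) → 'U' (after the try/except). Output: PCHU

Answer: PCHU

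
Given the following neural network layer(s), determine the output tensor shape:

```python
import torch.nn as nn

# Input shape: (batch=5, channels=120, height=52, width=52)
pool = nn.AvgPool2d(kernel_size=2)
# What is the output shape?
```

Input: (5, 120, 52, 52) -> Output: (5, 120, 26, 26)

Answer: (5, 120, 26, 26)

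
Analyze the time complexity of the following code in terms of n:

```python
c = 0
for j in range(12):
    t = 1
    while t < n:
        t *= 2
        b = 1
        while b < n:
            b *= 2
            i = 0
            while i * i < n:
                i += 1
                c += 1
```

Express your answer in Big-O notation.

Each loop level contributes: 1 × log n × log n × √n. Multiplying the contributions gives O(√n log² n).

Answer: O(√n log² n)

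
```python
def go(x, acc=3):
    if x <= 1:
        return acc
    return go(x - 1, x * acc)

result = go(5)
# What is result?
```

Accumulator trace (n, acc): (5, 3) -> (4, 15) -> (3, 60) -> (2, 180) -> (1, 360) -> return 360

Answer: 360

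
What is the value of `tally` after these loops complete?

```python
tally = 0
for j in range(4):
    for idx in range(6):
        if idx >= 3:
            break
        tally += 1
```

Inner breaks at 3, outer runs 4 times
`tally` takes the values: 0 → 1 → 2 → 3 → 4 → 5 → 6 → 7 → 8 → 9 → 10 → 11 → 12

Answer: 12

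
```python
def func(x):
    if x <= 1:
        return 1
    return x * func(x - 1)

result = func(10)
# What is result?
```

func(10) = 10 * 9 * 8 * 7 * 6 * 5 * 4 * 3 * 2 * 1 = 3628800

Answer: 3628800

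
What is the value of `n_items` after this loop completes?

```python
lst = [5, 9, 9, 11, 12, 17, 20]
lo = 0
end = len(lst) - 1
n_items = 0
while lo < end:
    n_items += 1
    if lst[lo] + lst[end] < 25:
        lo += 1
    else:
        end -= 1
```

Steps to find pair summing to 25
`n_items` takes the values: 0 → 1 → 2 → 3 → 4 → 5 → 6

Answer: 6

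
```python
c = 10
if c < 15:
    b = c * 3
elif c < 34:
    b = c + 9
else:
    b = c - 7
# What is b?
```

Trace:
`c = 10` → c = 10
`if c < 15: ...` → c < 15 is True → b = 30
So b = 30

Answer: 30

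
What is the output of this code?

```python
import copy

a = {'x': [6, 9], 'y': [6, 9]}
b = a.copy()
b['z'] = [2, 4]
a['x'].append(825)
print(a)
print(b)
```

Key concept: shallow copy of dict with mutable values.
Step by step:
`a = {'x': [6, 9], 'y': [6, 9]}` → a = {'x': [6, 9], 'y': [6, 9]}
`b = a.copy()` → b = {'x': [6, 9], 'y': [6, 9]}
`b['z'] = [2, 4]` → b = {'x': [6, 9], 'y': [6, 9], 'z': [2, 4]}
`a['x'].append(825)` → a = {'x': [6, 9, 825], 'y': [6, 9]}; b = {'x': [6, 9, 825], 'y': [6, 9], 'z': [2, 4]}
`print(a)` → prints {'x': [6, 9, 825], 'y': [6, 9]}
`print(b)` → prints {'x': [6, 9, 825], 'y': [6, 9], 'z': [2, 4]}

Answer:
{'x': [6, 9, 825], 'y': [6, 9]}
{'x': [6, 9, 825], 'y': [6, 9], 'z': [2, 4]}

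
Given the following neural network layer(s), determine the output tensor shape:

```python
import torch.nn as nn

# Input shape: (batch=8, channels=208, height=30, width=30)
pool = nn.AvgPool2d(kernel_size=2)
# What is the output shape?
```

Input: (8, 208, 30, 30) -> Output: (8, 208, 15, 15)

Answer: (8, 208, 15, 15)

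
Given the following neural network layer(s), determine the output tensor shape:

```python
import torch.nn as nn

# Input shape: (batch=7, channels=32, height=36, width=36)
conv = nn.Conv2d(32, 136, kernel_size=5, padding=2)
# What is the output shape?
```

Input: (7, 32, 36, 36) -> Output: (7, 136, 36, 36)

Answer: (7, 136, 36, 36)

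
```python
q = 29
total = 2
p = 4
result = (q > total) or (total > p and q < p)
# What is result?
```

Trace:
`q = 29` → q = 29
`total = 2` → total = 2
`p = 4` → p = 4
`result = (q > total) or (total > p and q < p)` → result = True
So result = True

Answer: True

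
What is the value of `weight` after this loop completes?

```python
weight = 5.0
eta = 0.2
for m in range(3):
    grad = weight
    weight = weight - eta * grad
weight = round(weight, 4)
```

Gradient descent: w = 5.0 * (1 - 0.2)^3
`weight` takes the values: 5.0 → 4.0 → 3.2 → 2.56

Answer: 2.56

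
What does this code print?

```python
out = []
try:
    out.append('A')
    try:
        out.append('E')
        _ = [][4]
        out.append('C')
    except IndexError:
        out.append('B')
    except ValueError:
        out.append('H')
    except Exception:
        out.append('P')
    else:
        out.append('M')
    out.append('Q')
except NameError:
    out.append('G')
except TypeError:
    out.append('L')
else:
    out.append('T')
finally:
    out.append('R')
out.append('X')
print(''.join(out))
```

Execution trace: 'A' (try body) → 'E' (inner try body) → 'B' (inner except IndexError) → 'Q' (try body, no exception) → 'T' (else) → 'R' (finally) → 'X' (after the try/except). Output: AEBQTRX

Answer: AEBQTRX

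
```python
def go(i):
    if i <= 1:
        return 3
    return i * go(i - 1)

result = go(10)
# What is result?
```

go(10) = 10 * 9 * 8 * 7 * 6 * 5 * 4 * 3 * 2 * 3 = 10886400

Answer: 10886400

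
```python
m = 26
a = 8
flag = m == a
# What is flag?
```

Trace:
`m = 26` → m = 26
`a = 8` → a = 8
`flag = m == a` → flag = False
So flag = False

Answer: False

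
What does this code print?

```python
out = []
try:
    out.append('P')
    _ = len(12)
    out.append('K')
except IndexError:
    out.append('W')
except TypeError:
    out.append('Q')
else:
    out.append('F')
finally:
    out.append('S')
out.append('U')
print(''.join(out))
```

Execution trace: 'P' (try body) → 'Q' (except TypeError) → 'S' (finally) → 'U' (after the try/except). Output: PQSU

Answer: PQSU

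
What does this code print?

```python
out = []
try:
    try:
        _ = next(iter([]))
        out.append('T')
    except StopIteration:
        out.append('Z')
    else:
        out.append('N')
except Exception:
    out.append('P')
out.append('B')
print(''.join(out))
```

Execution trace: 'Z' (inner except StopIteration) → 'B' (after the try/except). Output: ZB

Answer: ZB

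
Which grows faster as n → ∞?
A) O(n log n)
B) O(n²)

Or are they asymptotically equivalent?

O(n log n) vs O(n²): Higher order terms dominate.

Answer: B) O(n²) grows faster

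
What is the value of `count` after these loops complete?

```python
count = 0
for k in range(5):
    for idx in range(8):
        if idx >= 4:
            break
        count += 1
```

Inner breaks at 4, outer runs 5 times
`count` takes the values: 0 → 1 → 2 → 3 → 4 → 5 → 6 → 7 → 8 → 9 → 10 → 11 → 12 → 13 → 14 → 15 → 16 → 17 → 18 → 19 → 20

Answer: 20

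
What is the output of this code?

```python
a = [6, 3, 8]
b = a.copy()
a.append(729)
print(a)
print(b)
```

Key concept: list.copy() creates independent copy.
Step by step:
`a = [6, 3, 8]` → a = [6, 3, 8]
`b = a.copy()` → b = [6, 3, 8]
`a.append(729)` → a = [6, 3, 8, 729]
`print(a)` → prints [6, 3, 8, 729]
`print(b)` → prints [6, 3, 8]

Answer:
[6, 3, 8, 729]
[6, 3, 8]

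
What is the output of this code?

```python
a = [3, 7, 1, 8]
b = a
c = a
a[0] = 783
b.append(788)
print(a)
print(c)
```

Key concept: multiple aliases.
Step by step:
`a = [3, 7, 1, 8]` → a = [3, 7, 1, 8]
`b = a` → b = [3, 7, 1, 8] (same object as a)
`c = a` → c = [3, 7, 1, 8] (same object as a, b)
`a[0] = 783` → a = [783, 7, 1, 8] (same object as b, c); b = [783, 7, 1, 8] (same object as a, c); c = [783, 7, 1, 8] (same object as a, b)
`b.append(788)` → a = [783, 7, 1, 8, 788] (same object as b, c); b = [783, 7, 1, 8, 788] (same object as a, c); c = [783, 7, 1, 8, 788] (same object as a, b)
`print(a)` → prints [783, 7, 1, 8, 788]
`print(c)` → prints [783, 7, 1, 8, 788]

Answer:
[783, 7, 1, 8, 788]
[783, 7, 1, 8, 788]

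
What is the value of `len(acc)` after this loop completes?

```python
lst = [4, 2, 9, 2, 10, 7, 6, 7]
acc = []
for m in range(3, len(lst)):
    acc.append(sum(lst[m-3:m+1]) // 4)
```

Number of 4-element averages
`acc` takes the values: [] → [4] → [4, 5] → [4, 5, 7] → [4, 5, 7, 6] → [4, 5, 7, 6, 7]
So `len(acc)` = 5

Answer: 5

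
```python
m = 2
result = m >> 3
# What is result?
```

Trace:
`m = 2` → m = 2
`result = m >> 3` → result = 0
So result = 0

Answer: 0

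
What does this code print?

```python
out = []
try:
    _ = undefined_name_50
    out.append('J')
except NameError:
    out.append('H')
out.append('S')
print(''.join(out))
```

Execution trace: 'H' (except NameError) → 'S' (after the try/except). Output: HS

Answer: HS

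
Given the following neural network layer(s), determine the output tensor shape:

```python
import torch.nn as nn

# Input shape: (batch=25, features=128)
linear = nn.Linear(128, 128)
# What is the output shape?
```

Input: (25, 128) -> Output: (25, 128)

Answer: (25, 128)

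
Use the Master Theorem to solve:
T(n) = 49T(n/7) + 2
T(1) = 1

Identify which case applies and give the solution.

a=49, b=7, f(n)=2. log_7(49) = 2. Since c=0 < 2, Case 1 applies: T(n) = Θ(n^log_b(a)) = O(n^2).

Answer: O(n^2) - Case 1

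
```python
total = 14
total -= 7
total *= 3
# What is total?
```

Trace:
`total = 14` → total = 14
`total -= 7` → total = 7
`total *= 3` → total = 21
So total = 21

Answer: 21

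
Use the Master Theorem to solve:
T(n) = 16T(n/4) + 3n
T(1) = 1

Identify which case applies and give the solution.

a=16, b=4, f(n)=3n. log_4(16) = 2. Since c=1 < 2, Case 1 applies: T(n) = Θ(n^log_b(a)) = O(n^2).

Answer: O(n^2) - Case 1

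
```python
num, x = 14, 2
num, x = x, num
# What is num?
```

Trace:
`num, x = 14, 2` → num = 14; x = 2
`num, x = x, num` → num = 2; x = 14
So num = 2

Answer: 2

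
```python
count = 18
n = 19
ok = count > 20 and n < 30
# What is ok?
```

Trace:
`count = 18` → count = 18
`n = 19` → n = 19
`ok = count > 20 and n < 30` → ok = False
So ok = False

Answer: False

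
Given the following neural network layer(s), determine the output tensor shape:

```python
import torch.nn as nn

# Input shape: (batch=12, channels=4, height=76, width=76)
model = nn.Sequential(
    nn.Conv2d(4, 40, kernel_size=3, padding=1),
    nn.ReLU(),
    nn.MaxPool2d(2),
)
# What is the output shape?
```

Input: (12, 4, 76, 76) -> after Conv2d: (12, 40, 76, 76) -> after ReLU: (12, 40, 76, 76) -> Output: (12, 40, 38, 38)

Answer: (12, 40, 38, 38)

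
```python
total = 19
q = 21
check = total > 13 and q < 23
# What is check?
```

Trace:
`total = 19` → total = 19
`q = 21` → q = 21
`check = total > 13 and q < 23` → check = True
So check = True

Answer: True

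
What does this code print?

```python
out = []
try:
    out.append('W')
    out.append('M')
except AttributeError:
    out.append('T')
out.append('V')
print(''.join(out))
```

Execution trace: 'W' (try body) → 'M' (try body, no exception) → 'V' (after the try/except). Output: WMV

Answer: WMV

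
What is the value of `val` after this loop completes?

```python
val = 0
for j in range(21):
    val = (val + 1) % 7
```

Increment mod 7, 21 times = 0
`val` takes the values: 0 → 1 → 2 → 3 → 4 → 5 → 6 → 0 → 1 → 2 → 3 → 4 → 5 → 6 → 0 → 1 → 2 → 3 → 4 → 5 → 6 → 0

Answer: 0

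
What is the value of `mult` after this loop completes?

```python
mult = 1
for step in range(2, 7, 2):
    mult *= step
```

Product of even numbers 2 to 6
`mult` takes the values: 1 → 2 → 8 → 48

Answer: 48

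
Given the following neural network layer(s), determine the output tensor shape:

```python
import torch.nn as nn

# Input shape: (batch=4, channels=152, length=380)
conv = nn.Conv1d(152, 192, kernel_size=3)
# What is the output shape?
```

Input: (4, 152, 380) -> Output: (4, 192, 378)

Answer: (4, 192, 378)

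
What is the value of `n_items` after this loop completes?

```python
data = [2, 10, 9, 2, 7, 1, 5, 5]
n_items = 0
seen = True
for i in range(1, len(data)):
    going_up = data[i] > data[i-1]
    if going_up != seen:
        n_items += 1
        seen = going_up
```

Count direction changes in [2, 10, 9, 2, 7, 1, 5, 5]
`n_items` takes the values: 0 → 1 → 2 → 3 → 4 → 5

Answer: 5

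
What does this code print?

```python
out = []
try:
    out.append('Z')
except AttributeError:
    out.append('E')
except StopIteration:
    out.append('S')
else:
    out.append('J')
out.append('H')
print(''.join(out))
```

Execution trace: 'Z' (try body, no exception) → 'J' (else) → 'H' (after the try/except). Output: ZJH

Answer: ZJH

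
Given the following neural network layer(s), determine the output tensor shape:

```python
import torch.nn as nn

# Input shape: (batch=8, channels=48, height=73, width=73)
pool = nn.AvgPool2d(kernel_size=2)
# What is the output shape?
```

Input: (8, 48, 73, 73) -> Output: (8, 48, 36, 36)

Answer: (8, 48, 36, 36)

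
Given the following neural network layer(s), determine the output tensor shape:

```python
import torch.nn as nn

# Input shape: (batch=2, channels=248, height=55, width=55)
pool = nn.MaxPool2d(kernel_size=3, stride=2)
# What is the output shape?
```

Input: (2, 248, 55, 55) -> Output: (2, 248, 27, 27)

Answer: (2, 248, 27, 27)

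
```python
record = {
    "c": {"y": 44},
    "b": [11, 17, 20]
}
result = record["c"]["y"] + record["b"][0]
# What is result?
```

Trace:
`record = { ...` → record = {'c': {'y': 44}, 'b': [11, 17, 20]}
`result = record["c"]["y"] + record["b"][0]` → result = 55
So result = 55

Answer: 55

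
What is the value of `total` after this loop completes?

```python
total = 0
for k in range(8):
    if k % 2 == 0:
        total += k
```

Sum of even numbers 0 to 7
`total` takes the values: 0 → 2 → 6 → 12

Answer: 12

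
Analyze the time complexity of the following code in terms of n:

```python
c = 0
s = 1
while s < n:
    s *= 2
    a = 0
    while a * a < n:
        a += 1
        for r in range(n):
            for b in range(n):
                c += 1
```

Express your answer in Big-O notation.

Each loop level contributes: log n × √n × n × n. Multiplying the contributions gives O(n^2√n log n).

Answer: O(n^2√n log n)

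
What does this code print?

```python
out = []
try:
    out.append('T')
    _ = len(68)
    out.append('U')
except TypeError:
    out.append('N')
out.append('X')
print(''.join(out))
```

Execution trace: 'T' (try body) → 'N' (except TypeError) → 'X' (after the try/except). Output: TNX

Answer: TNX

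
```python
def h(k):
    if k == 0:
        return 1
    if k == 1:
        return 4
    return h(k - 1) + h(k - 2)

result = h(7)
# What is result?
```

Build up from base cases: h(0)=1, h(1)=4, h(2)=5, h(3)=9, h(4)=14, h(5)=23, h(6)=37, ..., h(7)=60

Answer: 60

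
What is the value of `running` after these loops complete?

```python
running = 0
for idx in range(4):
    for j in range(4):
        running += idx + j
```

Sum of all idx+j for idx,j in 4x4
`running` takes the values: 0 → 1 → 3 → 6 → 7 → 9 → 12 → 16 → 18 → 21 → 25 → 30 → 33 → 37 → 42 → 48

Answer: 48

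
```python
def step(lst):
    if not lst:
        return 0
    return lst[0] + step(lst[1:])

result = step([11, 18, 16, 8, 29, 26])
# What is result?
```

11 + 18 + 16 + 8 + 29 + 26 + 0 = 108

Answer: 108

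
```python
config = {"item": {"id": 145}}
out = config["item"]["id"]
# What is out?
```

Trace:
`config = {"item": {"id": 145}}` → config = {'item': {'id': 145}}
`out = config["item"]["id"]` → out = 145
So out = 145

Answer: 145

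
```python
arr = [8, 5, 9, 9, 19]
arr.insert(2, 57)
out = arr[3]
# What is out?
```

Trace:
`arr = [8, 5, 9, 9, 19]` → arr = [8, 5, 9, 9, 19]
`arr.insert(2, 57)` → arr = [8, 5, 57, 9, 9, 19]
`out = arr[3]` → out = 9
So out = 9

Answer: 9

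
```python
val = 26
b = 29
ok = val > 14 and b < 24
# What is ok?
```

Trace:
`val = 26` → val = 26
`b = 29` → b = 29
`ok = val > 14 and b < 24` → ok = False
So ok = False

Answer: False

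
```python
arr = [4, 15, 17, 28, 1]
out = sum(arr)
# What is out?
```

Trace:
`arr = [4, 15, 17, 28, 1]` → arr = [4, 15, 17, 28, 1]
`out = sum(arr)` → out = 65
So out = 65

Answer: 65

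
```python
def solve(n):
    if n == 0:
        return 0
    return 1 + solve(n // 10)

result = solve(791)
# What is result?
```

Count of digits of 791: 3

Answer: 3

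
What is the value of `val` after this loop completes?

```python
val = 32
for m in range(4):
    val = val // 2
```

Halve 4 times: 32 // 2^4 = 2
`val` takes the values: 32 → 16 → 8 → 4 → 2

Answer: 2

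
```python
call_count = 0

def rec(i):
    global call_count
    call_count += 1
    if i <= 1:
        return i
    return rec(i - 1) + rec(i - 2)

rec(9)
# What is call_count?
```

Calls(i) = 1 + Calls(i-1) + Calls(i-2); Calls(0)=Calls(1)=1. For i=9 this gives 109.

Answer: 109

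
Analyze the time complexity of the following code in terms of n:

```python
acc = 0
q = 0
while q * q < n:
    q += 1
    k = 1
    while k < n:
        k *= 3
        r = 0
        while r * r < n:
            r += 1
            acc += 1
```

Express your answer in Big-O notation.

Each loop level contributes: √n × log n × √n. Multiplying the contributions gives O(n log n).

Answer: O(n log n)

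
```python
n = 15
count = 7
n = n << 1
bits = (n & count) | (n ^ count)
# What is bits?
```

Trace:
`n = 15` → n = 15
`count = 7` → count = 7
`n = n << 1` → n = 30
`bits = (n & count) | (n ^ count)` → bits = 31
So bits = 31

Answer: 31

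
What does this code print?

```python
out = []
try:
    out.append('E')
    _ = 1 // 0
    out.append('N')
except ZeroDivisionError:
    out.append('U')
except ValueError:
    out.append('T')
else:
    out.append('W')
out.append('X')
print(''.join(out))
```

Execution trace: 'E' (try body) → 'U' (except ZeroDivisionError) → 'X' (after the try/except). Output: EUX

Answer: EUX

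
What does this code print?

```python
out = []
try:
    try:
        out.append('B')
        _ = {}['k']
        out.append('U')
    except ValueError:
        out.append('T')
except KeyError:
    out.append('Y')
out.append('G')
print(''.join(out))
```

Execution trace: 'B' (inner try body) → 'Y' (outer except KeyError) → 'G' (after the try/except). Output: BYG

Answer: BYG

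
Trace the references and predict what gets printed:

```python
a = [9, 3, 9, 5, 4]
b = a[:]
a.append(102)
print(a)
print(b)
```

Key concept: slice [:] creates copy.
Step by step:
`a = [9, 3, 9, 5, 4]` → a = [9, 3, 9, 5, 4]
`b = a[:]` → b = [9, 3, 9, 5, 4]
`a.append(102)` → a = [9, 3, 9, 5, 4, 102]
`print(a)` → prints [9, 3, 9, 5, 4, 102]
`print(b)` → prints [9, 3, 9, 5, 4]

Answer:
[9, 3, 9, 5, 4, 102]
[9, 3, 9, 5, 4]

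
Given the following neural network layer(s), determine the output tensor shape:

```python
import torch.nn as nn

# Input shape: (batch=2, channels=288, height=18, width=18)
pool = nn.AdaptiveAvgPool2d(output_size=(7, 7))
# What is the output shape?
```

Input: (2, 288, 18, 18) -> Output: (2, 288, 7, 7)

Answer: (2, 288, 7, 7)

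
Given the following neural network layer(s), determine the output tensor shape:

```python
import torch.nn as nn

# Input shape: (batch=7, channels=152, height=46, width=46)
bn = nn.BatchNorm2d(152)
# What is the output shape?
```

Input: (7, 152, 46, 46) -> Output: (7, 152, 46, 46)

Answer: (7, 152, 46, 46)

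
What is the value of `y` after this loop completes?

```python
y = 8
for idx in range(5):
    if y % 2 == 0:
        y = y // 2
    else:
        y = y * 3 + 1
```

Collatz-style transformation from 8
`y` takes the values: 8 → 4 → 2 → 1 → 4 → 2

Answer: 2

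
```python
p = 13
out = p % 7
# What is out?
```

Trace:
`p = 13` → p = 13
`out = p % 7` → out = 6
So out = 6

Answer: 6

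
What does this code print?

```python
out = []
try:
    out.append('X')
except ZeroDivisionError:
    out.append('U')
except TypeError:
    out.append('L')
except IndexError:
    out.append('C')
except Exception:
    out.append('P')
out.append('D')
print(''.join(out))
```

Execution trace: 'X' (try body, no exception) → 'D' (after the try/except). Output: XD

Answer: XD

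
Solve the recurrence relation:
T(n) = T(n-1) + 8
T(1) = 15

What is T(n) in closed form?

Unrolling: T(n) = T(1) + 8·(n-1) = 15 + 8(n-1) = 8n + 7.

Answer: T(n) = 8n + 7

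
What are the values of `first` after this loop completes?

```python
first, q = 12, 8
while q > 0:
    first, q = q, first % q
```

GCD of 12 and 8
`first` takes the values: 12 → 8 → 4

Answer: 4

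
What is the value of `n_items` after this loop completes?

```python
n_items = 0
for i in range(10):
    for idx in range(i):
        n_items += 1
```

Triangle number: 0+1+2+...+9
`n_items` takes the values: 0 → 1 → 2 → 3 → 4 → 5 → 6 → 7 → 8 → 9 → 10 → 11 → 12 → 13 → 14 → 15 → 16 → 17 → 18 → 19 → 20 → 21 → 22 → 23 → 24 → 25 → 26 → 27 → 28 → 29 → … → 41 → 42 → 43 → 44 → 45

Answer: 45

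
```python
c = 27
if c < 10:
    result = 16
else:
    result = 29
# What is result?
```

Trace:
`c = 27` → c = 27
`if c < 10: ...` → c < 10 is False, take else branch → result = 29
So result = 29

Answer: 29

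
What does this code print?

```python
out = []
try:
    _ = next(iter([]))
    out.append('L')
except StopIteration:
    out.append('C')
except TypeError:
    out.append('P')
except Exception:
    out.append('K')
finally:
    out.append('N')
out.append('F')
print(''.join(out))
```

Execution trace: 'C' (except StopIteration) → 'N' (finally) → 'F' (after the try/except). Output: CNF

Answer: CNF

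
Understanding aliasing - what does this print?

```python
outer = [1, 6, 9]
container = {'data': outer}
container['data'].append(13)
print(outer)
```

Key concept: dict holds reference to list.
Step by step:
`outer = [1, 6, 9]` → outer = [1, 6, 9]
`container = {'data': outer}` → container = {'data': [1, 6, 9]}
`container['data'].append(13)` → outer = [1, 6, 9, 13]; container = {'data': [1, 6, 9, 13]}
`print(outer)` → prints [1, 6, 9, 13]

Answer: [1, 6, 9, 13]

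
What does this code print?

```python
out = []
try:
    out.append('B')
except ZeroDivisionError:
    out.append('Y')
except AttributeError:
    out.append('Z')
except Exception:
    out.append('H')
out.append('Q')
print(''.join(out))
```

Execution trace: 'B' (try body, no exception) → 'Q' (after the try/except). Output: BQ

Answer: BQ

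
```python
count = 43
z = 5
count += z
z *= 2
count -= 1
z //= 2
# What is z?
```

Trace:
`count = 43` → count = 43
`z = 5` → z = 5
`count += z` → count = 48
`z *= 2` → z = 10
`count -= 1` → count = 47
`z //= 2` → z = 5
So z = 5

Answer: 5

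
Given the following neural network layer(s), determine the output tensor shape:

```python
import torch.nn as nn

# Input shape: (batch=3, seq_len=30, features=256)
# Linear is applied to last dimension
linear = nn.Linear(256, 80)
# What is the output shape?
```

Input: (3, 30, 256) -> Output: (3, 30, 80)

Answer: (3, 30, 80)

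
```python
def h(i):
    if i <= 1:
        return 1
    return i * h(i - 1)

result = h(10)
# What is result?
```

h(10) = 10 * 9 * 8 * 7 * 6 * 5 * 4 * 3 * 2 * 1 = 3628800

Answer: 3628800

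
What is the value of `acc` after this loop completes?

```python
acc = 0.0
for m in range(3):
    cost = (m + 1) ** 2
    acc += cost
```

Sum of squared losses 1² + 2² + ... + 3²
`acc` takes the values: 0.0 → 1.0 → 5.0 → 14.0

Answer: 14.0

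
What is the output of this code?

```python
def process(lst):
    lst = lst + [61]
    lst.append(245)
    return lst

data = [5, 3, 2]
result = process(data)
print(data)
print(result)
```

Key concept: rebinding parameter vs mutation.
Step by step:
`data = [5, 3, 2]` → data = [5, 3, 2]
`result = process(data)` → result = [5, 3, 2, 61, 245]
`print(data)` → prints [5, 3, 2]
`print(result)` → prints [5, 3, 2, 61, 245]

Answer:
[5, 3, 2]
[5, 3, 2, 61, 245]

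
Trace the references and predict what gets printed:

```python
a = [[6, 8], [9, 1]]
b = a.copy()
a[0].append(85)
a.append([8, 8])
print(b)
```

Key concept: shallow copy with nested lists.
Step by step:
`a = [[6, 8], [9, 1]]` → a = [[6, 8], [9, 1]]
`b = a.copy()` → b = [[6, 8], [9, 1]]
`a[0].append(85)` → a = [[6, 8, 85], [9, 1]]; b = [[6, 8, 85], [9, 1]]
`a.append([8, 8])` → a = [[6, 8, 85], [9, 1], [8, 8]]
`print(b)` → prints [[6, 8, 85], [9, 1]]

Answer: [[6, 8, 85], [9, 1]]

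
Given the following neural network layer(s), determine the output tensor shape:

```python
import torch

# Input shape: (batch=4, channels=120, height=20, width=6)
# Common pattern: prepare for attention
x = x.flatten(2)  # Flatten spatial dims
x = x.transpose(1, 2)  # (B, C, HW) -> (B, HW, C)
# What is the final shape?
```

Input: (4, 120, 20, 6) -> after flatten(2): (4, 120, 120) -> Output: (4, 120, 120)

Answer: (4, 120, 120)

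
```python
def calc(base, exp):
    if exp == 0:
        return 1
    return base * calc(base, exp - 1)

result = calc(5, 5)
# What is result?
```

calc(5, 5) = 5 * 5 * 5 * 5 * 5 = 3125

Answer: 3125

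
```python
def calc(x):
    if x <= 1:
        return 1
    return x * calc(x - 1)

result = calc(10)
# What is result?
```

calc(10) = 10 * 9 * 8 * 7 * 6 * 5 * 4 * 3 * 2 * 1 = 3628800

Answer: 3628800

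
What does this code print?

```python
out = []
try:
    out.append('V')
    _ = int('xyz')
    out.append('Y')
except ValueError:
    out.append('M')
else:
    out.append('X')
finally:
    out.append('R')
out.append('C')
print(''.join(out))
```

Execution trace: 'V' (try body) → 'M' (except ValueError) → 'R' (finally) → 'C' (after the try/except). Output: VMRC

Answer: VMRC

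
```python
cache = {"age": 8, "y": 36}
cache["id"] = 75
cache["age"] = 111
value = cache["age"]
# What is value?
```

Trace:
`cache = {"age": 8, "y": 36}` → cache = {'age': 8, 'y': 36}
`cache["id"] = 75` → cache = {'age': 8, 'y': 36, 'id': 75}
`cache["age"] = 111` → cache = {'age': 111, 'y': 36, 'id': 75}
`value = cache["age"]` → value = 111
So value = 111

Answer: 111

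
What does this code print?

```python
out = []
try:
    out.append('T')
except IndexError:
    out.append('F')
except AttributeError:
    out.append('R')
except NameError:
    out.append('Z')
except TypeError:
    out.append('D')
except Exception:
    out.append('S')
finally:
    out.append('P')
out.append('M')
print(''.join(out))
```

Execution trace: 'T' (try body, no exception) → 'P' (finally) → 'M' (after the try/except). Output: TPM

Answer: TPM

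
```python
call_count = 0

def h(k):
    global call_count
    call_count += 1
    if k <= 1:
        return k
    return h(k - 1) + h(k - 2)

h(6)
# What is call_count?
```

Calls(k) = 1 + Calls(k-1) + Calls(k-2); Calls(0)=Calls(1)=1. For k=6 this gives 25.

Answer: 25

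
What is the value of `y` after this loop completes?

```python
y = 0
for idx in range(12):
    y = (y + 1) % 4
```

Increment mod 4, 12 times = 0
`y` takes the values: 0 → 1 → 2 → 3 → 0 → 1 → 2 → 3 → 0 → 1 → 2 → 3 → 0

Answer: 0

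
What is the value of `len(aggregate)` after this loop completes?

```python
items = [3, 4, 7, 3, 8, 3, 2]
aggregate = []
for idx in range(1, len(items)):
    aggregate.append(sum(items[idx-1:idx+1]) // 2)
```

Number of 2-element averages
`aggregate` takes the values: [] → [3] → [3, 5] → [3, 5, 5] → [3, 5, 5, 5] → [3, 5, 5, 5, 5] → [3, 5, 5, 5, 5, 2]
So `len(aggregate)` = 6

Answer: 6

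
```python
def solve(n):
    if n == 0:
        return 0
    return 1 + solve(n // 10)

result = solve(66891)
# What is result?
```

Count of digits of 66891: 5

Answer: 5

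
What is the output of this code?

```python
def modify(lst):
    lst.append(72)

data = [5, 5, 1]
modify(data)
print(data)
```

Key concept: function modifies passed list.
Step by step:
`data = [5, 5, 1]` → data = [5, 5, 1]
`modify(data)` → data = [5, 5, 1, 72]
`print(data)` → prints [5, 5, 1, 72]

Answer: [5, 5, 1, 72]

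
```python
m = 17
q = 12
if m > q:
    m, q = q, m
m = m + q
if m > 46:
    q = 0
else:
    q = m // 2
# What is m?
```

Trace:
`m = 17` → m = 17
`q = 12` → q = 12
`if m > q: ...` → m > q is True → m = 12; q = 17
`m = m + q` → m = 29
`if m > 46: ...` → m > 46 is False, take else branch → q = 14
So m = 29

Answer: 29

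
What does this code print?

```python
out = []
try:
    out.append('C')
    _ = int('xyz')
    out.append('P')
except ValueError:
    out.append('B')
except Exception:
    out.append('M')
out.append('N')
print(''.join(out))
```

Execution trace: 'C' (try body) → 'B' (except ValueError) → 'N' (after the try/except). Output: CBN

Answer: CBN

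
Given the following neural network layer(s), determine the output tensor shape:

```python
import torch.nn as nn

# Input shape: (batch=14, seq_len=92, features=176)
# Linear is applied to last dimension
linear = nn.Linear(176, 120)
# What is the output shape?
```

Input: (14, 92, 176) -> Output: (14, 92, 120)

Answer: (14, 92, 120)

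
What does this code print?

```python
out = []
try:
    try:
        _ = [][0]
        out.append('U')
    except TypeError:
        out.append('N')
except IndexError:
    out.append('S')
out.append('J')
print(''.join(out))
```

Execution trace: 'S' (outer except IndexError) → 'J' (after the try/except). Output: SJ

Answer: SJ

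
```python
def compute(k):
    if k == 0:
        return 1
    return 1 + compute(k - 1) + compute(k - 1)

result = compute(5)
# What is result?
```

compute(k) = 1 + 2·compute(k-1), compute(0)=1. Closed form: (1+1)·2^5 - 1 = 63.

Answer: 63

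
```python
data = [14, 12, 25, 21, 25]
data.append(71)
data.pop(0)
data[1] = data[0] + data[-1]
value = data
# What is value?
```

Trace:
`data = [14, 12, 25, 21, 25]` → data = [14, 12, 25, 21, 25]
`data.append(71)` → data = [14, 12, 25, 21, 25, 71]
`data.pop(0)` → data = [12, 25, 21, 25, 71]
`data[1] = data[0] + data[-1]` → data = [12, 83, 21, 25, 71]
`value = data` → value = [12, 83, 21, 25, 71]
So value = [12, 83, 21, 25, 71]

Answer: [12, 83, 21, 25, 71]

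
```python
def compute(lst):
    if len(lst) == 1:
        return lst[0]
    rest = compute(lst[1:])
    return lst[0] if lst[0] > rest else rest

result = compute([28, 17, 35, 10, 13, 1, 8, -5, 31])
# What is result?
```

Recursive max over [28, 17, 35, 10, 13, 1, 8, -5, 31] = 35

Answer: 35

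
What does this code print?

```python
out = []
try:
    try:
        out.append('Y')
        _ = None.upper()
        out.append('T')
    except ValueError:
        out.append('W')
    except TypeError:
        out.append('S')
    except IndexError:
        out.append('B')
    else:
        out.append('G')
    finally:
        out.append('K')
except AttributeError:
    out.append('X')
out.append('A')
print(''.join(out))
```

Execution trace: 'Y' (try body) → 'K' (finally) → 'X' (outer except AttributeError) → 'A' (after the try/except). Output: YKXA

Answer: YKXA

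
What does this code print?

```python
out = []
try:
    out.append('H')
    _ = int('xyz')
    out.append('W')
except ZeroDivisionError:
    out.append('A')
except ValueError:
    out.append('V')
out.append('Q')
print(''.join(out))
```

Execution trace: 'H' (try body) → 'V' (except ValueError) → 'Q' (after the try/except). Output: HVQ

Answer: HVQ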